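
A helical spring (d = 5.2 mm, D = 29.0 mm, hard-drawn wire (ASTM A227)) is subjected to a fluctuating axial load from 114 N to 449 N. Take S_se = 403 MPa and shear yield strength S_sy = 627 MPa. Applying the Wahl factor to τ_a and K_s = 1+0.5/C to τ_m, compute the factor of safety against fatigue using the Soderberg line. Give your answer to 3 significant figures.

C = D/d = 29.0/5.2 = 5.5769; K_W = (4C−1)/(4C−4)+0.615/C = 1.2741; K_s = 1+0.5/C = 1.0897
F_a = (F_max−F_min)/2 = 167.5 N; F_m = (F_max+F_min)/2 = 281.5 N
τ_a = K_W·8F_aD/(πd³) = 1.2741 × 87.972 = 112.09 MPa
τ_m = K_s·8F_mD/(πd³) = 1.0897 × 147.84 = 161.1 MPa
Soderberg: 1/n_f = τ_a/S_se + τ_m/S_sy = 112.09/403 + 161.1/627 = 0.27813 + 0.25694 = 0.53507
n_f = 1/0.53507 = 1.869

1.87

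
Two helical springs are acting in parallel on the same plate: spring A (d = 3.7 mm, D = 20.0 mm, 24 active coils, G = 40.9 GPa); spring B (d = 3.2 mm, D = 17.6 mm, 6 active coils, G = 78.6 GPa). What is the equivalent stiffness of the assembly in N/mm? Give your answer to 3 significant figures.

36.5 N/mm

k_A = Gd⁴/(8D³N_a) = (40.9×10³)(3.7⁴)/(8·20.0³·24) = 4.9904 N/mm
k_B = Gd⁴/(8D³N_a) = (78.6×10³)(3.2⁴)/(8·17.6³·6) = 31.495 N/mm
Parallel: k_eq = 4.9904 + 31.495 = 36.486 N/mm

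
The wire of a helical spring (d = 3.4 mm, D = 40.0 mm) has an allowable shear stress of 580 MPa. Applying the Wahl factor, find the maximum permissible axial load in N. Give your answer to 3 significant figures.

199 N

C = D/d = 40.0/3.4 = 11.7647
K_W = (4C−1)/(4C−4) + 0.615/C = 46.059/43.059 + 0.0523 = 1.1219
τ_max = K·8FD/(πd³) → F_max = τ_allow·πd³/(8DK)
F_max = 580·π·3.4³/(8·40.0·1.1219) = 71617/359.02 = 199.48 N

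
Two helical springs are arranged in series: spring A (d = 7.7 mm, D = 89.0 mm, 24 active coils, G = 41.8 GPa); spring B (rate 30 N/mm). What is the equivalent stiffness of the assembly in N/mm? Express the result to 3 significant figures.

1.05 N/mm

k_A = Gd⁴/(8D³N_a) = (41.8×10³)(7.7⁴)/(8·89.0³·24) = 1.0856 N/mm
Series: 1/k_eq = 1/1.0856 + 1/30 = 0.95449; k_eq = 1.0477 N/mm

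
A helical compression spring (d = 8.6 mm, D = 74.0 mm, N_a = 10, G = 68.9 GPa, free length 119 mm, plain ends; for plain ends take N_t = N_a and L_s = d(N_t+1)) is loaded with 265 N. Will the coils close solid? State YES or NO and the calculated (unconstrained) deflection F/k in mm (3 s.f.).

NO, δ = 22.8 mm

k = Gd⁴/(8D³N_a) = (68.9×10³)(8.6⁴)/(8·74.0³·10) = 11.626 N/mm
N_t = 10; L_s = 8.6·11 = 94.6 mm; δ_solid = L₀ − L_s = 119 − 94.6 = 24.4 mm
δ = F/k = 265/11.626 = 22.794 mm
δ < δ_solid → spring does not go solid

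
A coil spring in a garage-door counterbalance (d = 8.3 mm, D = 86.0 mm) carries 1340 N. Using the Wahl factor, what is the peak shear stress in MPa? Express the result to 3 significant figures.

585 MPa

Spring index C = D/d = 86.0/8.3 = 10.3614
K_W = (4C−1)/(4C−4) + 0.615/C = 40.446/37.446 + 0.0594 = 1.1395
τ₀ = 8FD/(πd³) = 8·1340·86.0/(π·8.3³) = 921920/1796.3 = 513.23 MPa
τ_max = K·τ₀ = 1.1395 × 513.23 = 584.81 MPa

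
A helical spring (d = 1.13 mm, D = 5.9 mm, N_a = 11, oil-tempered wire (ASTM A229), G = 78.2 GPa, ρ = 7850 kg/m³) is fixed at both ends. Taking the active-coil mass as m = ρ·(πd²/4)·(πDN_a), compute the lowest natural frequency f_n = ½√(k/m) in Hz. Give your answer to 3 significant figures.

k = Gd⁴/(8D³N_a) = (78.2×10³)(1.13⁴)/(8·5.9³·11) = 7.0548 N/mm = 7054.8 N/m
Wire length L = πDN_a = π·5.9·11 = 203.89 mm
m = ρ·(πd²/4)·L = 7850 × 1.0029×10⁻⁶ m² × 0.20389 m = 0.0016051 kg
f_n = ½√(k/m) = 0.5·√(7054.8/0.0016051) = 0.5·√(4.3951e+06) = 1048.2 Hz

1050 Hz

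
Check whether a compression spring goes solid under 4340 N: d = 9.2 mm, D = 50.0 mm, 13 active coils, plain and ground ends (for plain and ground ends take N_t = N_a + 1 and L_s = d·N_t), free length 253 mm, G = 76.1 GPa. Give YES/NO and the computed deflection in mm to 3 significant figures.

k = Gd⁴/(8D³N_a) = (76.1×10³)(9.2⁴)/(8·50.0³·13) = 41.937 N/mm
N_t = 14; L_s = 9.2·14 = 128.8 mm; δ_solid = L₀ − L_s = 253 − 128.8 = 124.2 mm
δ = F/k = 4340/41.937 = 103.49 mm
δ < δ_solid → spring does not go solid

NO, δ = 103 mm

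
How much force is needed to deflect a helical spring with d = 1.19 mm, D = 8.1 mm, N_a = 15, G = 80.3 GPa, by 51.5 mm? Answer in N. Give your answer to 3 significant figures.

130 N

k = Gd⁴/(8D³N_a) = (80.3×10³)(1.19⁴)/(8·8.1³·15) = 2.525 N/mm
F = k·δ = 2.525 × 51.5 = 130.04 N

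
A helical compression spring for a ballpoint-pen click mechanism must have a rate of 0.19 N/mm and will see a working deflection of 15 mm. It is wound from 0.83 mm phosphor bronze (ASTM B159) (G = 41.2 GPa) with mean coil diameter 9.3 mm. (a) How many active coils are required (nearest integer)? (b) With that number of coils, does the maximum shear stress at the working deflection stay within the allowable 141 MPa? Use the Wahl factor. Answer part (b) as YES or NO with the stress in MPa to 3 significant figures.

N_a = Gd⁴/(8D³k) = (41.2×10³)(0.83⁴)/(8·9.3³·0.19) = 15.99 → N_a = 16
Actual rate k = Gd⁴/(8D³·16) = 0.18991 N/mm
Working load F = kδ = 0.18991·15 = 2.8487 N
C = 9.3/0.83 = 11.2048; K_W = (4C−1)/(4C−4)+0.615/C = 1.1284
τ_max = K_W·8FD/(πd³) = 1.1284·117.99 = 133.13 MPa
τ_max ≤ 141 MPa → acceptable

(a) 16 coils; (b) YES, τ_max = 133 MPa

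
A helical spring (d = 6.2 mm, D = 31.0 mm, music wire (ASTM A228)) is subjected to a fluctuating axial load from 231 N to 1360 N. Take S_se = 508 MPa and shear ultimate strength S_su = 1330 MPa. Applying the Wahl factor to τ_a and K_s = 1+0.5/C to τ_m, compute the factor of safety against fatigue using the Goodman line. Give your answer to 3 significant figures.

C = D/d = 31.0/6.2 = 5.0000; K_W = (4C−1)/(4C−4)+0.615/C = 1.3105; K_s = 1+0.5/C = 1.1000
F_a = (F_max−F_min)/2 = 564.5 N; F_m = (F_max+F_min)/2 = 795.5 N
τ_a = K_W·8F_aD/(πd³) = 1.3105 × 186.98 = 245.03 MPa
τ_m = K_s·8F_mD/(πd³) = 1.1000 × 263.49 = 289.84 MPa
Goodman: 1/n_f = τ_a/S_se + τ_m/S_su = 245.03/508 + 289.84/1330 = 0.48235 + 0.21793 = 0.70028
n_f = 1/0.70028 = 1.428

1.43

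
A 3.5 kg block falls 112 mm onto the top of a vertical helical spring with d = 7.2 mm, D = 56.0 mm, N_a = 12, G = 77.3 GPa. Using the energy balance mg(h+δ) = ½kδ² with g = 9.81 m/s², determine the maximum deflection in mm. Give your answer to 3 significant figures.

k = Gd⁴/(8D³N_a) = (77.3×10³)(7.2⁴)/(8·56.0³·12) = 12.322 N/mm
W = mg = 3.5 × 9.81 = 34.335 N
½kδ² − Wδ − Wh = 0 → δ = (W + √(W² + 2kWh))/k
δ = (34.335 + √(1178.9 + 94767.5))/12.322 = (34.335 + 309.75)/12.322 = 27.925 mm

27.9 mm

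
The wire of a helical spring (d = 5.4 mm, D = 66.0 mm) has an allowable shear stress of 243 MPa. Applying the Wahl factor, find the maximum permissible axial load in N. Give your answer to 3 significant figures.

C = D/d = 66.0/5.4 = 12.2222
K_W = (4C−1)/(4C−4) + 0.615/C = 47.889/44.889 + 0.0503 = 1.1171
τ_max = K·8FD/(πd³) → F_max = τ_allow·πd³/(8DK)
F_max = 243·π·5.4³/(8·66.0·1.1171) = 1.2021e+05/589.86 = 203.79 N

204 N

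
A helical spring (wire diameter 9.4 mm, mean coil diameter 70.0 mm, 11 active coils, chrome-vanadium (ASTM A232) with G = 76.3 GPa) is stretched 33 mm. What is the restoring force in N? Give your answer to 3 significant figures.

651 N

k = Gd⁴/(8D³N_a) = (76.3×10³)(9.4⁴)/(8·70.0³·11) = 19.736 N/mm
F = k·δ = 19.736 × 33 = 651.29 N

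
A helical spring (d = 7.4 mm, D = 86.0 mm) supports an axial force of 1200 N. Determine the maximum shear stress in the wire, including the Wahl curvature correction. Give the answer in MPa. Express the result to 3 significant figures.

Spring index C = D/d = 86.0/7.4 = 11.6216
K_W = (4C−1)/(4C−4) + 0.615/C = 45.486/42.486 + 0.0529 = 1.1235
τ₀ = 8FD/(πd³) = 8·1200·86.0/(π·7.4³) = 825600/1273 = 648.52 MPa
τ_max = K·τ₀ = 1.1235 × 648.52 = 728.63 MPa

729 MPa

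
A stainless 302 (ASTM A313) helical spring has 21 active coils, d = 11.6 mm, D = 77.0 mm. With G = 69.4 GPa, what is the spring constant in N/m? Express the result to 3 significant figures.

k = Gd⁴/(8D³N_a) = (69.4×10³ × 11.6⁴) / (8 × 77.0³ × 21)
  = 1.25658e+09 / 7.66975e+07 = 16.384 N/mm = 16384 N/m

16400 N/m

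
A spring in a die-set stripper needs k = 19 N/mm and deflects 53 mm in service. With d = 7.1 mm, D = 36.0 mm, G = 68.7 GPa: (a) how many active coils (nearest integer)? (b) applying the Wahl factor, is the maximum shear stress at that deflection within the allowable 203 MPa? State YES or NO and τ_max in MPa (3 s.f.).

N_a = Gd⁴/(8D³k) = (68.7×10³)(7.1⁴)/(8·36.0³·19) = 24.62 → N_a = 25
Actual rate k = Gd⁴/(8D³·25) = 18.709 N/mm
Working load F = kδ = 18.709·53 = 991.58 N
C = 36.0/7.1 = 5.0704; K_W = (4C−1)/(4C−4)+0.615/C = 1.3055
τ_max = K_W·8FD/(πd³) = 1.3055·253.98 = 331.58 MPa
τ_max > 203 MPa → exceeds allowable

(a) 25 coils; (b) NO, τ_max = 332 MPa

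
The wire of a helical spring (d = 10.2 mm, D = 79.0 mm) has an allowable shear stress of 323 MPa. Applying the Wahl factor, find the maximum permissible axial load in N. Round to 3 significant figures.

C = D/d = 79.0/10.2 = 7.7451
K_W = (4C−1)/(4C−4) + 0.615/C = 29.980/26.980 + 0.0794 = 1.1906
τ_max = K·8FD/(πd³) → F_max = τ_allow·πd³/(8DK)
F_max = 323·π·10.2³/(8·79.0·1.1906) = 1.0768e+06/752.46 = 1431.1 N

1430 N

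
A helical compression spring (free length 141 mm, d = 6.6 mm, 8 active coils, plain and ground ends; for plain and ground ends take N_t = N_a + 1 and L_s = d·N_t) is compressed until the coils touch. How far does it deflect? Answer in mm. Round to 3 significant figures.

N_t = 9; L_s = 6.6·9 = 59.4 mm
δ_solid = L₀ − L_s = 141 − 59.4 = 81.6 mm

81.6 mm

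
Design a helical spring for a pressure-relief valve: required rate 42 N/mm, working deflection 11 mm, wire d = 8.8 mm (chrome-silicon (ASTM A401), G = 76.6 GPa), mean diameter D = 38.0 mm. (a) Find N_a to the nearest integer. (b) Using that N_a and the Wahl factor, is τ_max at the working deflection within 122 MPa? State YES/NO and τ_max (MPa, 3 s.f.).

N_a = Gd⁴/(8D³k) = (76.6×10³)(8.8⁴)/(8·38.0³·42) = 24.92 → N_a = 25
Actual rate k = Gd⁴/(8D³·25) = 41.858 N/mm
Working load F = kδ = 41.858·11 = 460.44 N
C = 38.0/8.8 = 4.3182; K_W = (4C−1)/(4C−4)+0.615/C = 1.3684
τ_max = K_W·8FD/(πd³) = 1.3684·65.38 = 89.47 MPa
τ_max ≤ 122 MPa → acceptable

(a) 25 coils; (b) YES, τ_max = 89.5 MPa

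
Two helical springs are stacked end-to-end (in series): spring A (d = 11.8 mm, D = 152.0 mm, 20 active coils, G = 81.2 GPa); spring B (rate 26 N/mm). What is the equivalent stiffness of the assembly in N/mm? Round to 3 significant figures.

2.53 N/mm

k_A = Gd⁴/(8D³N_a) = (81.2×10³)(11.8⁴)/(8·152.0³·20) = 2.8018 N/mm
Series: 1/k_eq = 1/2.8018 + 1/26 = 0.39538; k_eq = 2.5292 N/mm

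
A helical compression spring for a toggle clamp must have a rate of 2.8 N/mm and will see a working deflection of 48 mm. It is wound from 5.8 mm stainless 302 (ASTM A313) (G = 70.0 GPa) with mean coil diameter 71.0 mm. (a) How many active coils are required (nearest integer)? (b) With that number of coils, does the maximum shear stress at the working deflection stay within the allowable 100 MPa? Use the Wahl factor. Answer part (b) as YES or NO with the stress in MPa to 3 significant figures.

N_a = Gd⁴/(8D³k) = (70.0×10³)(5.8⁴)/(8·71.0³·2.8) = 9.881 → N_a = 10
Actual rate k = Gd⁴/(8D³·10) = 2.7666 N/mm
Working load F = kδ = 2.7666·48 = 132.8 N
C = 71.0/5.8 = 12.2414; K_W = (4C−1)/(4C−4)+0.615/C = 1.1170
τ_max = K_W·8FD/(πd³) = 1.1170·123.06 = 137.45 MPa
τ_max > 100 MPa → exceeds allowable

(a) 10 coils; (b) NO, τ_max = 137 MPa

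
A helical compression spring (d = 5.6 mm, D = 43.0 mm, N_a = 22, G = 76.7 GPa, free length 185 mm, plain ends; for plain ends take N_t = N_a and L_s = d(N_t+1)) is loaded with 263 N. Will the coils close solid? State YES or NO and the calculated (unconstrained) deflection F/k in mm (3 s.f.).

k = Gd⁴/(8D³N_a) = (76.7×10³)(5.6⁴)/(8·43.0³·22) = 5.3905 N/mm
N_t = 22; L_s = 5.6·23 = 128.8 mm; δ_solid = L₀ − L_s = 185 − 128.8 = 56.2 mm
δ = F/k = 263/5.3905 = 48.789 mm
δ < δ_solid → spring does not go solid

NO, δ = 48.8 mm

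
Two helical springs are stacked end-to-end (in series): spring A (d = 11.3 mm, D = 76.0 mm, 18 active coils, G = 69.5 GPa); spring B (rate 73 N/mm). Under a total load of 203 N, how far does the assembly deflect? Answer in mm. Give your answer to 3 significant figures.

k_A = Gd⁴/(8D³N_a) = (69.5×10³)(11.3⁴)/(8·76.0³·18) = 17.926 N/mm
Series: 1/k_eq = 1/17.926 + 1/73 = 0.069482; k_eq = 14.392 N/mm
δ = F/k_eq = 203/14.392 = 14.105 mm

14.1 mm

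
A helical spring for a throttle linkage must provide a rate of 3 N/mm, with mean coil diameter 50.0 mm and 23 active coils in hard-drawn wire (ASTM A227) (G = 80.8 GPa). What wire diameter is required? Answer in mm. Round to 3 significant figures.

5.41 mm

d = (8D³N_a·k / G)^(1/4) = (8·50.0³·23·3 / (80.8×10³))^0.25
  = (853.96)^0.25 = 5.4058 mm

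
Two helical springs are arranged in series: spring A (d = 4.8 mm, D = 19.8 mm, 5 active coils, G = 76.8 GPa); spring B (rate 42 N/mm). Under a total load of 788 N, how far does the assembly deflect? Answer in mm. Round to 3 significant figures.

k_A = Gd⁴/(8D³N_a) = (76.8×10³)(4.8⁴)/(8·19.8³·5) = 131.3 N/mm
Series: 1/k_eq = 1/131.3 + 1/42 = 0.031426; k_eq = 31.821 N/mm
δ = F/k_eq = 788/31.821 = 24.763 mm

24.8 mm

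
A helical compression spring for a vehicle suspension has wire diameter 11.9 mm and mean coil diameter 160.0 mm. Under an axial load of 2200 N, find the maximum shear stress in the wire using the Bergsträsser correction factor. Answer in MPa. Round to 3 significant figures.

584 MPa

Spring index C = D/d = 160.0/11.9 = 13.4454
K_B = (4C+2)/(4C−3) = 55.782/50.782 = 1.0985
τ₀ = 8FD/(πd³) = 8·2200·160.0/(π·11.9³) = 2.816e+06/5294.1 = 531.91 MPa
τ_max = K·τ₀ = 1.0985 × 531.91 = 584.29 MPa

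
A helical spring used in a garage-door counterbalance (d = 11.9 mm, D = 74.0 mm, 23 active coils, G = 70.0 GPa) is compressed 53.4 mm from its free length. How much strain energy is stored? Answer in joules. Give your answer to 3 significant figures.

k = Gd⁴/(8D³N_a) = (70.0×10³)(11.9⁴)/(8·74.0³·23) = 18.827 N/mm
U = ½kδ² = 0.5 × 18.827 × 53.4² = 26843 N·mm = 26.843 J

26.8 J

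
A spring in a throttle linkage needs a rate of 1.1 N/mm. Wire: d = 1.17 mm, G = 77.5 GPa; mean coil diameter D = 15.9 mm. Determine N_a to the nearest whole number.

N_a = Gd⁴/(8D³k) = (77.5×10³ × 1.17⁴)/(8 × 15.9³ × 1.1)
    = 145226 / 35373.2 = 4.106 → 4 coils

4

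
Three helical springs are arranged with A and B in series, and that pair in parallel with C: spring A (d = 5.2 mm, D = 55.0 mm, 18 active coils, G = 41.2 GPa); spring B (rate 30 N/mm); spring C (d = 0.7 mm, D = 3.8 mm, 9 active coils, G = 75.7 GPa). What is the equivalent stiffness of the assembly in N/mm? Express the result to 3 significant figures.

5.81 N/mm

k_A = Gd⁴/(8D³N_a) = (41.2×10³)(5.2⁴)/(8·55.0³·18) = 1.2574 N/mm
k_C = Gd⁴/(8D³N_a) = (75.7×10³)(0.7⁴)/(8·3.8³·9) = 4.6005 N/mm
Springs A,B series: k_AB = 1/(1/1.2574+1/30) = 1.2068 N/mm; parallel with C: k_eq = 1.2068+4.6005 = 5.8073 N/mm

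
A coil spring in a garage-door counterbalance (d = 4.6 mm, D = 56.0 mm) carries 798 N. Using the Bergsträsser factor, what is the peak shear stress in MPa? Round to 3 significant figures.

Spring index C = D/d = 56.0/4.6 = 12.1739
K_B = (4C+2)/(4C−3) = 50.696/45.696 = 1.1094
τ₀ = 8FD/(πd³) = 8·798·56.0/(π·4.6³) = 357504/305.79 = 1169.1 MPa
τ_max = K·τ₀ = 1.1094 × 1169.1 = 1297 MPa

1300 MPa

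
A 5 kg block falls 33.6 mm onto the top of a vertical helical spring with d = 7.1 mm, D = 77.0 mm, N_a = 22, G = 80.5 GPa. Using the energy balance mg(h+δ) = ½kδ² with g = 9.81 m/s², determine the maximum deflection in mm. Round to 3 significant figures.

60.1 mm

k = Gd⁴/(8D³N_a) = (80.5×10³)(7.1⁴)/(8·77.0³·22) = 2.5459 N/mm
W = mg = 5 × 9.81 = 49.05 N
½kδ² − Wδ − Wh = 0 → δ = (W + √(W² + 2kWh))/k
δ = (49.05 + √(2405.9 + 8391.75))/2.5459 = (49.05 + 103.91)/2.5459 = 60.081 mm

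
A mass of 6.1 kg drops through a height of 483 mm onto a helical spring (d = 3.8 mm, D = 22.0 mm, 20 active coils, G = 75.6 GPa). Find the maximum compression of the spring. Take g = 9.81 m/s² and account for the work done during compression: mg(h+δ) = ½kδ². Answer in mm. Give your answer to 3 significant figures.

k = Gd⁴/(8D³N_a) = (75.6×10³)(3.8⁴)/(8·22.0³·20) = 9.2527 N/mm
W = mg = 6.1 × 9.81 = 59.841 N
½kδ² − Wδ − Wh = 0 → δ = (W + √(W² + 2kWh))/k
δ = (59.841 + √(3580.9 + 534865))/9.2527 = (59.841 + 733.79)/9.2527 = 85.773 mm

85.8 mm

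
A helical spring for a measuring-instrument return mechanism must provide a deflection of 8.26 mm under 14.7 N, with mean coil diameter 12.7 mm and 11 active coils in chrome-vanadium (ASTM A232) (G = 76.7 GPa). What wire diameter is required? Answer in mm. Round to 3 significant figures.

1.43 mm

Required rate k = F/δ = 14.7/8.26 = 1.7797 N/mm
d = (8D³N_a·k / G)^(1/4) = (8·12.7³·11·1.7797 / (76.7×10³))^0.25
  = (4.1825)^0.25 = 1.4301 mm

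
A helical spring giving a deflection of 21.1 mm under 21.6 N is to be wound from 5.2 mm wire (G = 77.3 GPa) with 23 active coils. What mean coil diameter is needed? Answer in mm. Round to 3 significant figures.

66.9 mm

Required rate k = F/δ = 21.6/21.1 = 1.0237 N/mm
D = (Gd⁴/(8N_a·k))^(1/3) = (77.3×10³·5.2⁴/(8·23·1.0237))^(1/3)
  = (300057)^(1/3) = 66.9475 mm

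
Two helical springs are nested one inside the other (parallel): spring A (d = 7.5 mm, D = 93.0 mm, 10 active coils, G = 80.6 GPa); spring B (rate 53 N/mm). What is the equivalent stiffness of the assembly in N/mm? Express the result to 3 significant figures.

57.0 N/mm

k_A = Gd⁴/(8D³N_a) = (80.6×10³)(7.5⁴)/(8·93.0³·10) = 3.9632 N/mm
Parallel: k_eq = 3.9632 + 53 = 56.963 N/mm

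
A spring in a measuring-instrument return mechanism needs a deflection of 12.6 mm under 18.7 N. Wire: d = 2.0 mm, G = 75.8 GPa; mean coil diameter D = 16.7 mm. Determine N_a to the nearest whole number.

Required rate k = F/δ = 18.7/12.6 = 1.4841 N/mm
N_a = Gd⁴/(8D³k) = (75.8×10³ × 2.0⁴)/(8 × 16.7³ × 1.4841)
    = 1.2128e+06 / 55298.1 = 21.93 → 22 coils

22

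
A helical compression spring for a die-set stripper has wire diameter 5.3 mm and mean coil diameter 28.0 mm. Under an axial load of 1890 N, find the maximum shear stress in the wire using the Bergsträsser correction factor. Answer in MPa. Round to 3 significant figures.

1150 MPa

Spring index C = D/d = 28.0/5.3 = 5.2830
K_B = (4C+2)/(4C−3) = 23.132/18.132 = 1.2758
τ₀ = 8FD/(πd³) = 8·1890·28.0/(π·5.3³) = 423360/467.71 = 905.17 MPa
τ_max = K·τ₀ = 1.2758 × 905.17 = 1154.8 MPa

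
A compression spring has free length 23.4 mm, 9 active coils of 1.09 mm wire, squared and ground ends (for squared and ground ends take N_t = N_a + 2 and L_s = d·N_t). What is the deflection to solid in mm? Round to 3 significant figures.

11.4 mm

N_t = 11; L_s = 1.09·11 = 11.99 mm
δ_solid = L₀ − L_s = 23.4 − 11.99 = 11.41 mm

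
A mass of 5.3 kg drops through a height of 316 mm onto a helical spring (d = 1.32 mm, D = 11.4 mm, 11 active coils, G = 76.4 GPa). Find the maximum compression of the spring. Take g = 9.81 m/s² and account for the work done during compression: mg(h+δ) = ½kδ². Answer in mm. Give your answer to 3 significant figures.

k = Gd⁴/(8D³N_a) = (76.4×10³)(1.32⁴)/(8·11.4³·11) = 1.7791 N/mm
W = mg = 5.3 × 9.81 = 51.993 N
½kδ² − Wδ − Wh = 0 → δ = (W + √(W² + 2kWh))/k
δ = (51.993 + √(2703.3 + 58459.3))/1.7791 = (51.993 + 247.31)/1.7791 = 168.24 mm

168 mm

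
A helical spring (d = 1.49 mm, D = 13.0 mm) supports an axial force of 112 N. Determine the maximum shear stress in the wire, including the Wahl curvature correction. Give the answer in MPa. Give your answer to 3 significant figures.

1310 MPa

Spring index C = D/d = 13.0/1.49 = 8.7248
K_W = (4C−1)/(4C−4) + 0.615/C = 33.899/30.899 + 0.0705 = 1.1676
τ₀ = 8FD/(πd³) = 8·112·13.0/(π·1.49³) = 11648/10.392 = 1120.8 MPa
τ_max = K·τ₀ = 1.1676 × 1120.8 = 1308.7 MPa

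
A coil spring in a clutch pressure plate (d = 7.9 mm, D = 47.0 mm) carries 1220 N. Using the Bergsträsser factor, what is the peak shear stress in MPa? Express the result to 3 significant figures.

367 MPa

Spring index C = D/d = 47.0/7.9 = 5.9494
K_B = (4C+2)/(4C−3) = 25.797/20.797 = 1.2404
τ₀ = 8FD/(πd³) = 8·1220·47.0/(π·7.9³) = 458720/1548.9 = 296.15 MPa
τ_max = K·τ₀ = 1.2404 × 296.15 = 367.35 MPa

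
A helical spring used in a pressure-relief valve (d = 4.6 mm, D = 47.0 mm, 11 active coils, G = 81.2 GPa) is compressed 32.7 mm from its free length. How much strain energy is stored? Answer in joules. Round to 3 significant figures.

k = Gd⁴/(8D³N_a) = (81.2×10³)(4.6⁴)/(8·47.0³·11) = 3.9793 N/mm
U = ½kδ² = 0.5 × 3.9793 × 32.7² = 2127.5 N·mm = 2.1275 J

2.13 J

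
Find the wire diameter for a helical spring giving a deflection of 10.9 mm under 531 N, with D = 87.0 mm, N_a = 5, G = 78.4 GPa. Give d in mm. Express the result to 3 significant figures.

11.3 mm

Required rate k = F/δ = 531/10.9 = 48.716 N/mm
d = (8D³N_a·k / G)^(1/4) = (8·87.0³·5·48.716 / (78.4×10³))^0.25
  = (16367)^0.25 = 11.3108 mm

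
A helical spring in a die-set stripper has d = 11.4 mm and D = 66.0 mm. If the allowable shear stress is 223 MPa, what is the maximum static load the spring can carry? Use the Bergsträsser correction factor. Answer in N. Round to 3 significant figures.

1580 N

C = D/d = 66.0/11.4 = 5.7895
K_B = (4C+2)/(4C−3) = 25.158/20.158 = 1.2480
τ_max = K·8FD/(πd³) → F_max = τ_allow·πd³/(8DK)
F_max = 223·π·11.4³/(8·66.0·1.2480) = 1.0379e+06/658.97 = 1575.1 N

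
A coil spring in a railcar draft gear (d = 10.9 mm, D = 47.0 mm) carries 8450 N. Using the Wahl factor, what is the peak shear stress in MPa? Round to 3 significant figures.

Spring index C = D/d = 47.0/10.9 = 4.3119
K_W = (4C−1)/(4C−4) + 0.615/C = 16.248/13.248 + 0.1426 = 1.3691
τ₀ = 8FD/(πd³) = 8·8450·47.0/(π·10.9³) = 3.1772e+06/4068.5 = 780.94 MPa
τ_max = K·τ₀ = 1.3691 × 780.94 = 1069.2 MPa

1070 MPa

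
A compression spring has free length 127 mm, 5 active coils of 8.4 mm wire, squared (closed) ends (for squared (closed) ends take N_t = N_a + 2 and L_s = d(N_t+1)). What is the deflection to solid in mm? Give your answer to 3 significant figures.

59.8 mm

N_t = 7; L_s = 8.4·8 = 67.2 mm
δ_solid = L₀ − L_s = 127 − 67.2 = 59.8 mm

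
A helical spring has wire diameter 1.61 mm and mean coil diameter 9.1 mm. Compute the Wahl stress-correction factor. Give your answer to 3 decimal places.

1.270

C = D/d = 9.1/1.61 = 5.6522
K_W = (4C−1)/(4C−4) + 0.615/C = 21.609/18.609 + 0.1088 = 1.2700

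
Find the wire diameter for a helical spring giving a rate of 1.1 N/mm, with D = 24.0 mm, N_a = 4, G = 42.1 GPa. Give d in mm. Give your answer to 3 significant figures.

d = (8D³N_a·k / G)^(1/4) = (8·24.0³·4·1.1 / (42.1×10³))^0.25
  = (11.558)^0.25 = 1.8438 mm

1.84 mm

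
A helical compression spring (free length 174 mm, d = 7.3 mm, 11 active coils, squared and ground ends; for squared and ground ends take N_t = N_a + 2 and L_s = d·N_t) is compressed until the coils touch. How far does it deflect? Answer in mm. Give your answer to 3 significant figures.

N_t = 13; L_s = 7.3·13 = 94.9 mm
δ_solid = L₀ − L_s = 174 − 94.9 = 79.1 mm

79.1 mm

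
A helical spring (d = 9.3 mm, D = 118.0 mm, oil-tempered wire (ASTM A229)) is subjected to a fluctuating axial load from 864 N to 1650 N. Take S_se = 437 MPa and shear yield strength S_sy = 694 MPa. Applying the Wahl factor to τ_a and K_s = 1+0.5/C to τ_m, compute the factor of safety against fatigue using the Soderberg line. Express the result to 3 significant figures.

0.928

C = D/d = 118.0/9.3 = 12.6882; K_W = (4C−1)/(4C−4)+0.615/C = 1.1126; K_s = 1+0.5/C = 1.0394
F_a = (F_max−F_min)/2 = 393 N; F_m = (F_max+F_min)/2 = 1257 N
τ_a = K_W·8F_aD/(πd³) = 1.1126 × 146.81 = 163.35 MPa
τ_m = K_s·8F_mD/(πd³) = 1.0394 × 469.58 = 488.08 MPa
Soderberg: 1/n_f = τ_a/S_se + τ_m/S_sy = 163.35/437 + 488.08/694 = 0.37380 + 0.70329 = 1.0771
n_f = 1/1.0771 = 0.9284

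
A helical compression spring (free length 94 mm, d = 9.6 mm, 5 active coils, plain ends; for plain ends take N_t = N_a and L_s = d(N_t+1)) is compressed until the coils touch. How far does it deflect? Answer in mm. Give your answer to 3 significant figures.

N_t = 5; L_s = 9.6·6 = 57.6 mm
δ_solid = L₀ − L_s = 94 − 57.6 = 36.4 mm

36.4 mm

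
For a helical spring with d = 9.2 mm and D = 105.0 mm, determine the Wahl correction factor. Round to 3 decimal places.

1.126

C = D/d = 105.0/9.2 = 11.4130
K_W = (4C−1)/(4C−4) + 0.615/C = 44.652/41.652 + 0.0539 = 1.1259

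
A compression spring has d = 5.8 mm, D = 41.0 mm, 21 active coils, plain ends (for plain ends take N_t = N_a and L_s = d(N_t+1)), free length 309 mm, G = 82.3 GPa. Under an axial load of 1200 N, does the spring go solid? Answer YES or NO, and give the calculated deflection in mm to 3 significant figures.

NO, δ = 149 mm

k = Gd⁴/(8D³N_a) = (82.3×10³)(5.8⁴)/(8·41.0³·21) = 8.0436 N/mm
N_t = 21; L_s = 5.8·22 = 127.6 mm; δ_solid = L₀ − L_s = 309 − 127.6 = 181.4 mm
δ = F/k = 1200/8.0436 = 149.19 mm
δ < δ_solid → spring does not go solid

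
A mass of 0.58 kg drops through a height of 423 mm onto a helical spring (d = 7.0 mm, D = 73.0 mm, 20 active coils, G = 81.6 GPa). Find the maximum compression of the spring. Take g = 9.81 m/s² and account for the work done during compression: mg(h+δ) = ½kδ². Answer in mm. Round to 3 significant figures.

41.0 mm

k = Gd⁴/(8D³N_a) = (81.6×10³)(7.0⁴)/(8·73.0³·20) = 3.1477 N/mm
W = mg = 0.58 × 9.81 = 5.6898 N
½kδ² − Wδ − Wh = 0 → δ = (W + √(W² + 2kWh))/k
δ = (5.6898 + √(32.374 + 15151.7))/3.1477 = (5.6898 + 123.22)/3.1477 = 40.955 mm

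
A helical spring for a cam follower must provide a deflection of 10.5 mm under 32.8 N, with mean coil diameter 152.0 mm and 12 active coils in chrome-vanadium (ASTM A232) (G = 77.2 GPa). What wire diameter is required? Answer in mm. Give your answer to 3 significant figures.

10.8 mm

Required rate k = F/δ = 32.8/10.5 = 3.1238 N/mm
d = (8D³N_a·k / G)^(1/4) = (8·152.0³·12·3.1238 / (77.2×10³))^0.25
  = (13642)^0.25 = 10.8073 mm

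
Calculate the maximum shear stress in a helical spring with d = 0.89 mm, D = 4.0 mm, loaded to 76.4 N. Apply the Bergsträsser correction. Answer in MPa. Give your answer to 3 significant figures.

1470 MPa

Spring index C = D/d = 4.0/0.89 = 4.4944
K_B = (4C+2)/(4C−3) = 19.978/14.978 = 1.3338
τ₀ = 8FD/(πd³) = 8·76.4·4.0/(π·0.89³) = 2444.8/2.2147 = 1103.9 MPa
τ_max = K·τ₀ = 1.3338 × 1103.9 = 1472.4 MPa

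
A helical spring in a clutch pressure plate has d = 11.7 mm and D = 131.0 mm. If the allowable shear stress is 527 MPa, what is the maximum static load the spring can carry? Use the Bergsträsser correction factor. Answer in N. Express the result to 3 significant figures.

2260 N

C = D/d = 131.0/11.7 = 11.1966
K_B = (4C+2)/(4C−3) = 46.786/41.786 = 1.1197
τ_max = K·8FD/(πd³) → F_max = τ_allow·πd³/(8DK)
F_max = 527·π·11.7³/(8·131.0·1.1197) = 2.6517e+06/1173.4 = 2259.8 N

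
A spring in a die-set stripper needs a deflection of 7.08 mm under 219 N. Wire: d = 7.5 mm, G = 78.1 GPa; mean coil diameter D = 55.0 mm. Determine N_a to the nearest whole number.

6

Required rate k = F/δ = 219/7.08 = 30.932 N/mm
N_a = Gd⁴/(8D³k) = (78.1×10³ × 7.5⁴)/(8 × 55.0³ × 30.932)
    = 2.47113e+08 / 4.11708e+07 = 6.002 → 6 coils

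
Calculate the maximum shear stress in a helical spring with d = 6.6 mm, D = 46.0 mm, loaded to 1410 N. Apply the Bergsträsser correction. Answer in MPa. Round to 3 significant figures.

Spring index C = D/d = 46.0/6.6 = 6.9697
K_B = (4C+2)/(4C−3) = 29.879/24.879 = 1.2010
τ₀ = 8FD/(πd³) = 8·1410·46.0/(π·6.6³) = 518880/903.2 = 574.49 MPa
τ_max = K·τ₀ = 1.2010 × 574.49 = 689.95 MPa

690 MPa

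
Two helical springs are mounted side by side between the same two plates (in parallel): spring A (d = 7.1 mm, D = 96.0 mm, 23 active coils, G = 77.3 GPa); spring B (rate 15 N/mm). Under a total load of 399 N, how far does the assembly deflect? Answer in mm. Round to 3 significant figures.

24.6 mm

k_A = Gd⁴/(8D³N_a) = (77.3×10³)(7.1⁴)/(8·96.0³·23) = 1.2067 N/mm
Parallel: k_eq = 1.2067 + 15 = 16.207 N/mm
δ = F/k_eq = 399/16.207 = 24.62 mm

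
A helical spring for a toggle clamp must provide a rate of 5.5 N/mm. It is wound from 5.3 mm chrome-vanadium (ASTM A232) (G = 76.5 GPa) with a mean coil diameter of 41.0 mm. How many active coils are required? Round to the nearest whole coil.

N_a = Gd⁴/(8D³k) = (76.5×10³ × 5.3⁴)/(8 × 41.0³ × 5.5)
    = 6.03622e+07 / 3.03252e+06 = 19.9 → 20 coils

20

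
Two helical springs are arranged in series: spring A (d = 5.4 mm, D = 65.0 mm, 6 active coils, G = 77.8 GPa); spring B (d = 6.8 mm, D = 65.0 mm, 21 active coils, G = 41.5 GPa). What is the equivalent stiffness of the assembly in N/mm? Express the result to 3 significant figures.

1.39 N/mm

k_A = Gd⁴/(8D³N_a) = (77.8×10³)(5.4⁴)/(8·65.0³·6) = 5.0185 N/mm
k_B = Gd⁴/(8D³N_a) = (41.5×10³)(6.8⁴)/(8·65.0³·21) = 1.9232 N/mm
Series: 1/k_eq = 1/5.0185 + 1/1.9232 = 0.71922; k_eq = 1.3904 N/mm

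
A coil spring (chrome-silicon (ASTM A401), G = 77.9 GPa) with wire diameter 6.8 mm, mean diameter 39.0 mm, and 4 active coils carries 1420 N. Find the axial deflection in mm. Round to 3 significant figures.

16.2 mm

k = Gd⁴/(8D³N_a) = (77.9×10³)(6.8⁴)/(8·39.0³·4) = 87.746 N/mm
δ = F/k = 1420 / 87.746 = 16.183 mm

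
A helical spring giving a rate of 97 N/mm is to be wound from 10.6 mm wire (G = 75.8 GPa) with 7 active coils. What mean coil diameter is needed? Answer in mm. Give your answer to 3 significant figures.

D = (Gd⁴/(8N_a·k))^(1/3) = (75.8×10³·10.6⁴/(8·7·97))^(1/3)
  = (176170)^(1/3) = 56.0589 mm

56.1 mm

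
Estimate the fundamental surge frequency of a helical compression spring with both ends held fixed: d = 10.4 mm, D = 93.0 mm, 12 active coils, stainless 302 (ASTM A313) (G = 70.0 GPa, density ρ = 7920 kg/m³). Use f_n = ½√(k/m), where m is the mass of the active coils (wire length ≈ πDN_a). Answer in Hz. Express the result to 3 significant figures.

33.5 Hz

k = Gd⁴/(8D³N_a) = (70.0×10³)(10.4⁴)/(8·93.0³·12) = 10.605 N/mm = 10605 N/m
Wire length L = πDN_a = π·93.0·12 = 3506 mm
m = ρ·(πd²/4)·L = 7920 × 84.949×10⁻⁶ m² × 3.506 m = 2.3588 kg
f_n = ½√(k/m) = 0.5·√(10605/2.3588) = 0.5·√(4495.9) = 33.526 Hz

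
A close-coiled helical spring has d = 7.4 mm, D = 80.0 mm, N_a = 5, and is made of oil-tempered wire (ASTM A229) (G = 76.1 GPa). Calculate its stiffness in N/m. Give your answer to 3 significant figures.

k = Gd⁴/(8D³N_a) = (76.1×10³ × 7.4⁴) / (8 × 80.0³ × 5)
  = 2.28198e+08 / 2.048e+07 = 11.142 N/mm = 11142 N/m

11100 N/m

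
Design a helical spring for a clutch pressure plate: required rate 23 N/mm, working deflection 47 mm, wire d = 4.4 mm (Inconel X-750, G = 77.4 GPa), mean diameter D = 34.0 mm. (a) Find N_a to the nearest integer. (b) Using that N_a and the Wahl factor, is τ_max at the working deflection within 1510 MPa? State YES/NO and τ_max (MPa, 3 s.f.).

N_a = Gd⁴/(8D³k) = (77.4×10³)(4.4⁴)/(8·34.0³·23) = 4.011 → N_a = 4
Actual rate k = Gd⁴/(8D³·4) = 23.066 N/mm
Working load F = kδ = 23.066·47 = 1084.1 N
C = 34.0/4.4 = 7.7273; K_W = (4C−1)/(4C−4)+0.615/C = 1.1911
τ_max = K_W·8FD/(πd³) = 1.1911·1101.9 = 1312.4 MPa
τ_max ≤ 1510 MPa → acceptable

(a) 4 coils; (b) YES, τ_max = 1310 MPa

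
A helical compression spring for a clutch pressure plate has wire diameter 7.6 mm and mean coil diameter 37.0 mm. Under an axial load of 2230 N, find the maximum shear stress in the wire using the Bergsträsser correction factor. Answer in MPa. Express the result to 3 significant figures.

Spring index C = D/d = 37.0/7.6 = 4.8684
K_B = (4C+2)/(4C−3) = 21.474/16.474 = 1.3035
τ₀ = 8FD/(πd³) = 8·2230·37.0/(π·7.6³) = 660080/1379.1 = 478.64 MPa
τ_max = K·τ₀ = 1.3035 × 478.64 = 623.91 MPa

624 MPa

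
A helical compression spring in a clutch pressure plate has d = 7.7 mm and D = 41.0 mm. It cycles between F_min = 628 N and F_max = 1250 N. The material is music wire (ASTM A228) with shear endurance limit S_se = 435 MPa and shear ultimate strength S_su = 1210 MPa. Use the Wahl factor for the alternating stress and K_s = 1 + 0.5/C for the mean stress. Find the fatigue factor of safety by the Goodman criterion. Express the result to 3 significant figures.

2.47

C = D/d = 41.0/7.7 = 5.3247; K_W = (4C−1)/(4C−4)+0.615/C = 1.2889; K_s = 1+0.5/C = 1.0939
F_a = (F_max−F_min)/2 = 311 N; F_m = (F_max+F_min)/2 = 939 N
τ_a = K_W·8F_aD/(πd³) = 1.2889 × 71.123 = 91.673 MPa
τ_m = K_s·8F_mD/(πd³) = 1.0939 × 214.74 = 234.91 MPa
Goodman: 1/n_f = τ_a/S_se + τ_m/S_su = 91.673/435 + 234.91/1210 = 0.21074 + 0.19414 = 0.40488
n_f = 1/0.40488 = 2.47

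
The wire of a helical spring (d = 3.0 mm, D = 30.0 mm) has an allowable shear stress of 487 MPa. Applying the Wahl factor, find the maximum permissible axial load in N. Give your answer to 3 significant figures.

C = D/d = 30.0/3.0 = 10.0000
K_W = (4C−1)/(4C−4) + 0.615/C = 39.000/36.000 + 0.0615 = 1.1448
τ_max = K·8FD/(πd³) → F_max = τ_allow·πd³/(8DK)
F_max = 487·π·3.0³/(8·30.0·1.1448) = 41309/274.76 = 150.35 N

150 N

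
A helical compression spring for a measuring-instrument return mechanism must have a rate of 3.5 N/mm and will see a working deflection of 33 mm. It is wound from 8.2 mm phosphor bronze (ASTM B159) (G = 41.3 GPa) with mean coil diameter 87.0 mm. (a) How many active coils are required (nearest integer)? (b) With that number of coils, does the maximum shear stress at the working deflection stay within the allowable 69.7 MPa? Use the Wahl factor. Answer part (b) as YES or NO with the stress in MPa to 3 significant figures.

N_a = Gd⁴/(8D³k) = (41.3×10³)(8.2⁴)/(8·87.0³·3.5) = 10.13 → N_a = 10
Actual rate k = Gd⁴/(8D³·10) = 3.5445 N/mm
Working load F = kδ = 3.5445·33 = 116.97 N
C = 87.0/8.2 = 10.6098; K_W = (4C−1)/(4C−4)+0.615/C = 1.1360
τ_max = K_W·8FD/(πd³) = 1.1360·46.999 = 53.391 MPa
τ_max ≤ 69.7 MPa → acceptable

(a) 10 coils; (b) YES, τ_max = 53.4 MPa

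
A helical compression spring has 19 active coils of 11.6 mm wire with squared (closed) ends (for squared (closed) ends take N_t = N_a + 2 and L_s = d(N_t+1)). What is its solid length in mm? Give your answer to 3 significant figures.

squared (closed) ends: N_t = N_a + 2 = 19 + 2 = 21
L_s = d·(N_t+1) = 11.6 × 22 = 255.2 mm

255 mm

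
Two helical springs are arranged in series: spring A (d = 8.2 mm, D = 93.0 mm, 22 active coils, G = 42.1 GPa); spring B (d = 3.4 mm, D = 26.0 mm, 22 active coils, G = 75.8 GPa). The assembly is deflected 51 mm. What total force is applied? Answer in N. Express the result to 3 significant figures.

k_A = Gd⁴/(8D³N_a) = (42.1×10³)(8.2⁴)/(8·93.0³·22) = 1.3445 N/mm
k_B = Gd⁴/(8D³N_a) = (75.8×10³)(3.4⁴)/(8·26.0³·22) = 3.2746 N/mm
Series: 1/k_eq = 1/1.3445 + 1/3.2746 = 1.0491; k_eq = 0.95317 N/mm
F = k_eq·δ = 0.95317·51 = 48.612 N

48.6 N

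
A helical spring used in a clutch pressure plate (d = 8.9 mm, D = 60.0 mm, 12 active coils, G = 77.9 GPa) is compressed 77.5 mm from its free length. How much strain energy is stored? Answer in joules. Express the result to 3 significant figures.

k = Gd⁴/(8D³N_a) = (77.9×10³)(8.9⁴)/(8·60.0³·12) = 23.571 N/mm
U = ½kδ² = 0.5 × 23.571 × 77.5² = 70786 N·mm = 70.786 J

70.8 J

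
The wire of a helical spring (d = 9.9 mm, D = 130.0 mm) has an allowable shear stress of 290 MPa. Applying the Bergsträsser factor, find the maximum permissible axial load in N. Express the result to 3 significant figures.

C = D/d = 130.0/9.9 = 13.1313
K_B = (4C+2)/(4C−3) = 54.525/49.525 = 1.1010
τ_max = K·8FD/(πd³) → F_max = τ_allow·πd³/(8DK)
F_max = 290·π·9.9³/(8·130.0·1.1010) = 8.84e+05/1145 = 772.06 N

772 N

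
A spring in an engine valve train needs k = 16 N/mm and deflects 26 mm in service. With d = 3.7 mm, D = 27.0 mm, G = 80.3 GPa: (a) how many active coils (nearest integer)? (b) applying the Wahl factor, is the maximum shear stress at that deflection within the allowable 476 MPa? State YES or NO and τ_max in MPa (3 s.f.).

N_a = Gd⁴/(8D³k) = (80.3×10³)(3.7⁴)/(8·27.0³·16) = 5.973 → N_a = 6
Actual rate k = Gd⁴/(8D³·6) = 15.929 N/mm
Working load F = kδ = 15.929·26 = 414.16 N
C = 27.0/3.7 = 7.2973; K_W = (4C−1)/(4C−4)+0.615/C = 1.2034
τ_max = K_W·8FD/(πd³) = 1.2034·562.16 = 676.49 MPa
τ_max > 476 MPa → exceeds allowable

(a) 6 coils; (b) NO, τ_max = 676 MPa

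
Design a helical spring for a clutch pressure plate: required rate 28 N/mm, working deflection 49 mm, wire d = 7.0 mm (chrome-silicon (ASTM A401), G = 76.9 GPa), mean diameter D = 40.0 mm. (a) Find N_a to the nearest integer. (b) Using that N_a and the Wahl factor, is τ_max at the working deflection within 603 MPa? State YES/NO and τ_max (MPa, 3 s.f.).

(a) 13 coils; (b) YES, τ_max = 511 MPa

N_a = Gd⁴/(8D³k) = (76.9×10³)(7.0⁴)/(8·40.0³·28) = 12.88 → N_a = 13
Actual rate k = Gd⁴/(8D³·13) = 27.74 N/mm
Working load F = kδ = 27.74·49 = 1359.3 N
C = 40.0/7.0 = 5.7143; K_W = (4C−1)/(4C−4)+0.615/C = 1.2667
τ_max = K_W·8FD/(πd³) = 1.2667·403.65 = 511.31 MPa
τ_max ≤ 603 MPa → acceptable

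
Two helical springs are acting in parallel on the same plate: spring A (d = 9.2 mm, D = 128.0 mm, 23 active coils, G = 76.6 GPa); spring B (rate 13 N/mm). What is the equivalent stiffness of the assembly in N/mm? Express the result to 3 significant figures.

14.4 N/mm

k_A = Gd⁴/(8D³N_a) = (76.6×10³)(9.2⁴)/(8·128.0³·23) = 1.4221 N/mm
Parallel: k_eq = 1.4221 + 13 = 14.422 N/mm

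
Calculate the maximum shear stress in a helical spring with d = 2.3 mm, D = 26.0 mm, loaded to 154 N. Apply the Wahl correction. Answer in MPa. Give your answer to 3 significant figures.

945 MPa

Spring index C = D/d = 26.0/2.3 = 11.3043
K_W = (4C−1)/(4C−4) + 0.615/C = 44.217/41.217 + 0.0544 = 1.1272
τ₀ = 8FD/(πd³) = 8·154·26.0/(π·2.3³) = 32032/38.224 = 838.01 MPa
τ_max = K·τ₀ = 1.1272 × 838.01 = 944.6 MPa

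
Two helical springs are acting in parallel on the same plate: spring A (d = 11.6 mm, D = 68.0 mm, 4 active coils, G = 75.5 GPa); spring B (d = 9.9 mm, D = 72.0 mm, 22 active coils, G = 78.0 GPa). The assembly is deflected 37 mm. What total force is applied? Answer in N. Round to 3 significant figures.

5450 N

k_A = Gd⁴/(8D³N_a) = (75.5×10³)(11.6⁴)/(8·68.0³·4) = 135.86 N/mm
k_B = Gd⁴/(8D³N_a) = (78.0×10³)(9.9⁴)/(8·72.0³·22) = 11.406 N/mm
Parallel: k_eq = 135.86 + 11.406 = 147.27 N/mm
F = k_eq·δ = 147.27·37 = 5449 N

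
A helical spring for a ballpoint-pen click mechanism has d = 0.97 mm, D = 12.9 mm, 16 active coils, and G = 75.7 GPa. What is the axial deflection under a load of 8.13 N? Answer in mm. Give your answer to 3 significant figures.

33.3 mm

k = Gd⁴/(8D³N_a) = (75.7×10³)(0.97⁴)/(8·12.9³·16) = 0.2439 N/mm
δ = F/k = 8.13 / 0.2439 = 33.334 mm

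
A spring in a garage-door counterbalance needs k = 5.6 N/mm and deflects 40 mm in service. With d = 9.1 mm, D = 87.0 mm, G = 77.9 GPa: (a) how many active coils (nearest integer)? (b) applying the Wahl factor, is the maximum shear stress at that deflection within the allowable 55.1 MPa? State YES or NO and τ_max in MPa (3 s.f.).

(a) 18 coils; (b) NO, τ_max = 76.3 MPa

N_a = Gd⁴/(8D³k) = (77.9×10³)(9.1⁴)/(8·87.0³·5.6) = 18.11 → N_a = 18
Actual rate k = Gd⁴/(8D³·18) = 5.6336 N/mm
Working load F = kδ = 5.6336·40 = 225.34 N
C = 87.0/9.1 = 9.5604; K_W = (4C−1)/(4C−4)+0.615/C = 1.1519
τ_max = K_W·8FD/(πd³) = 1.1519·66.249 = 76.315 MPa
τ_max > 55.1 MPa → exceeds allowable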